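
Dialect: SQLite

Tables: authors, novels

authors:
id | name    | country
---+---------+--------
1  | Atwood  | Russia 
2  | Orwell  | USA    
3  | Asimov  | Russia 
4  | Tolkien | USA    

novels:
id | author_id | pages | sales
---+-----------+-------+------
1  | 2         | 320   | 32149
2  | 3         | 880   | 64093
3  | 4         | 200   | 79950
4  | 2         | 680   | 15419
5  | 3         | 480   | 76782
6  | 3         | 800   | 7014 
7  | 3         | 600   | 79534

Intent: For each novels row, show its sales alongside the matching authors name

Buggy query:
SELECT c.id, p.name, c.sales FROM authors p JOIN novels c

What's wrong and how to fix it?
Bug: JOIN with no ON clause produces a cartesian product; every novels row pairs with every authors row

Fix: Add ON c.author_id = p.id to the JOIN

Corrected query:
SELECT c.id, p.name, c.sales FROM authors p JOIN novels c ON c.author_id = p.id

Result:
id | name    | sales
---+---------+------
1  | Orwell  | 32149
2  | Asimov  | 64093
3  | Tolkien | 79950
4  | Orwell  | 15419
5  | Asimov  | 76782
6  | Asimov  | 7014 
7  | Asimov  | 79534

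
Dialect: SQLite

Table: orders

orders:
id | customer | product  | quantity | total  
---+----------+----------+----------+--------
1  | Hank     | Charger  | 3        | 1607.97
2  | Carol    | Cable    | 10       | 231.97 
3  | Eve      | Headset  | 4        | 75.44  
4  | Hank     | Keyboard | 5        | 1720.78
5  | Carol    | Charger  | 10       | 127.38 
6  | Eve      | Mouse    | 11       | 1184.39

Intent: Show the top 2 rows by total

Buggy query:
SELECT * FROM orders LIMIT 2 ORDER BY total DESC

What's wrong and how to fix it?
Bug: LIMIT must come after ORDER BY

Fix: Swap the clauses: ORDER BY first, then LIMIT

Corrected query:
SELECT * FROM orders ORDER BY total DESC LIMIT 2

Result:
id | customer | product  | quantity | total  
---+----------+----------+----------+--------
4  | Hank     | Keyboard | 5        | 1720.78
1  | Hank     | Charger  | 3        | 1607.97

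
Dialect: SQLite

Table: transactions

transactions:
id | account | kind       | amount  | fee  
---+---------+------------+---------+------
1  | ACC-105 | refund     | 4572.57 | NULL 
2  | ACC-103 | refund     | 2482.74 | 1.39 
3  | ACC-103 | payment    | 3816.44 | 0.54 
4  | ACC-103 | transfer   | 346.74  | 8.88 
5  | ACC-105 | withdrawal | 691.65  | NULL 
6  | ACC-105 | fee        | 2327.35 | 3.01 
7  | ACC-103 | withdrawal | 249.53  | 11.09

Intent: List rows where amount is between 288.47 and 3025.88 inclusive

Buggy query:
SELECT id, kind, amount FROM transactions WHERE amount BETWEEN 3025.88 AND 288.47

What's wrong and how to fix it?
Bug: BETWEEN expects the lower bound first; with 3025.88 AND 288.47 the range is empty

Fix: Swap the bounds so the smaller value comes first

Corrected query:
SELECT id, kind, amount FROM transactions WHERE amount BETWEEN 288.47 AND 3025.88

Result:
id | kind       | amount 
---+------------+--------
2  | refund     | 2482.74
4  | transfer   | 346.74 
5  | withdrawal | 691.65 
6  | fee        | 2327.35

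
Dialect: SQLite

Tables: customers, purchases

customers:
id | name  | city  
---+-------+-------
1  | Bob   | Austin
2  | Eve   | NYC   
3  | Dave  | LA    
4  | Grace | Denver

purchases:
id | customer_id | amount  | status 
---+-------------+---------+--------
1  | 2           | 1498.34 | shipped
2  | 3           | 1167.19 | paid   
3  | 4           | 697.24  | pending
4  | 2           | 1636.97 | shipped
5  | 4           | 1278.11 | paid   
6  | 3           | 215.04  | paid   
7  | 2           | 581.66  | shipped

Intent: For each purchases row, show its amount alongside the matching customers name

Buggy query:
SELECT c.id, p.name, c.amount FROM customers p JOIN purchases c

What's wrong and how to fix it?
Bug: JOIN with no ON clause produces a cartesian product; every purchases row pairs with every customers row

Fix: Specify the join condition linking the foreign key to the parent id

Corrected query:
SELECT c.id, p.name, c.amount FROM customers p JOIN purchases c ON c.customer_id = p.id

Result:
id | name  | amount 
---+-------+--------
1  | Eve   | 1498.34
2  | Dave  | 1167.19
3  | Grace | 697.24 
4  | Eve   | 1636.97
5  | Grace | 1278.11
6  | Dave  | 215.04 
7  | Eve   | 581.66 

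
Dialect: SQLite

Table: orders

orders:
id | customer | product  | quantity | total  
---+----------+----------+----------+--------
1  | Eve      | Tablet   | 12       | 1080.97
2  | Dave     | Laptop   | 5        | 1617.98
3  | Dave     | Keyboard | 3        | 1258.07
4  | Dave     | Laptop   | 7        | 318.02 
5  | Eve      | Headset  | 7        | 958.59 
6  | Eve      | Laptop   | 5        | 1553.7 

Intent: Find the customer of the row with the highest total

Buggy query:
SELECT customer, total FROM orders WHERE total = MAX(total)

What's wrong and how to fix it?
Bug: WHERE is evaluated per row; an aggregate over the whole table isn't defined there

Fix: Wrap MAX in a scalar subquery so WHERE compares against a single value

Corrected query:
SELECT customer, total FROM orders WHERE total = (SELECT MAX(total) FROM orders)

Result:
customer | total  
---------+--------
Dave     | 1617.98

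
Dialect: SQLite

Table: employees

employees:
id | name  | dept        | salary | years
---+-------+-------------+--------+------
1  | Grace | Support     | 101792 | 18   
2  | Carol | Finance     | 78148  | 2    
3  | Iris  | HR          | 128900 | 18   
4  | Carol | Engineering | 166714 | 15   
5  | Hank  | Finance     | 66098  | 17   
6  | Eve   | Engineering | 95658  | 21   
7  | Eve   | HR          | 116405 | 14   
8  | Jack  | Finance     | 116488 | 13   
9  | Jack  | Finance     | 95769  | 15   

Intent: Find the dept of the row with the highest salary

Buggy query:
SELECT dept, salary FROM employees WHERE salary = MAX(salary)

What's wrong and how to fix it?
Bug: MAX(salary) is an aggregate and cannot be used directly in WHERE

Fix: Use a subquery: WHERE salary = (SELECT MAX(salary) FROM employees)

Corrected query:
SELECT dept, salary FROM employees WHERE salary = (SELECT MAX(salary) FROM employees)

Result:
dept        | salary
------------+-------
Engineering | 166714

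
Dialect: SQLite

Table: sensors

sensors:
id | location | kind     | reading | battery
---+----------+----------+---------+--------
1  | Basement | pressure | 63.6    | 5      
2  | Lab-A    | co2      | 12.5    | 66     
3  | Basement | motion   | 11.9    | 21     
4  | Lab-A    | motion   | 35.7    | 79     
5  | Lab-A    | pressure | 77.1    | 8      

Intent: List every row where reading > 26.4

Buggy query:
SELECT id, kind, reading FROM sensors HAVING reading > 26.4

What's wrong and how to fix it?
Bug: This is a non-aggregate query (no GROUP BY, no aggregates), so in SQLite the HAVING clause is invalid here; a row-level condition belongs in WHERE

Fix: Use WHERE for row-level filtering

Corrected query:
SELECT id, kind, reading FROM sensors WHERE reading > 26.4

Result:
id | kind     | reading
---+----------+--------
1  | pressure | 63.6   
4  | motion   | 35.7   
5  | pressure | 77.1   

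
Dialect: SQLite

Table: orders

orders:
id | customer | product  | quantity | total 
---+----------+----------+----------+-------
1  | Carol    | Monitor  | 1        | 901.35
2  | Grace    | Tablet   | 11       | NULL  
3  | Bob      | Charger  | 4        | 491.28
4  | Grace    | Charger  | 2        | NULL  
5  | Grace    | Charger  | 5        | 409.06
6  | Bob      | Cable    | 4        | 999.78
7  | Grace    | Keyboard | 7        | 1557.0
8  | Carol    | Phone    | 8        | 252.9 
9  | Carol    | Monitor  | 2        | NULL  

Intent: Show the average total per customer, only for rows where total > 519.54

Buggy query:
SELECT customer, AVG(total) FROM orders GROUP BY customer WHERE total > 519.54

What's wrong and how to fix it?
Bug: WHERE cannot follow GROUP BY

Fix: Place WHERE between FROM and GROUP BY

Corrected query:
SELECT customer, AVG(total) FROM orders WHERE total > 519.54 GROUP BY customer

Result:
customer | AVG(total)
---------+-----------
Bob      | 999.78    
Carol    | 901.35    
Grace    | 1557      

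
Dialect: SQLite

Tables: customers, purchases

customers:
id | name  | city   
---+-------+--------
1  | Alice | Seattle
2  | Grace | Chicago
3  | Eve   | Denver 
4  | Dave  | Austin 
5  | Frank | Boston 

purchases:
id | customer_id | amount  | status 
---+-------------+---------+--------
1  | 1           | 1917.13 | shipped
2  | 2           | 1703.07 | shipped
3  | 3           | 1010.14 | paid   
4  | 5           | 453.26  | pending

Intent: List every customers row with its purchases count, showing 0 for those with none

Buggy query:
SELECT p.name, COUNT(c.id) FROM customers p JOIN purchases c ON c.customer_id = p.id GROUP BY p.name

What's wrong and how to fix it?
Bug: An inner join excludes parents with zero children

Fix: Switch to LEFT JOIN to retain unmatched parent rows

Corrected query:
SELECT p.name, COUNT(c.id) FROM customers p LEFT JOIN purchases c ON c.customer_id = p.id GROUP BY p.name

Result:
name  | COUNT(c.id)
------+------------
Alice | 1          
Dave  | 0          
Eve   | 1          
Frank | 1          
Grace | 1          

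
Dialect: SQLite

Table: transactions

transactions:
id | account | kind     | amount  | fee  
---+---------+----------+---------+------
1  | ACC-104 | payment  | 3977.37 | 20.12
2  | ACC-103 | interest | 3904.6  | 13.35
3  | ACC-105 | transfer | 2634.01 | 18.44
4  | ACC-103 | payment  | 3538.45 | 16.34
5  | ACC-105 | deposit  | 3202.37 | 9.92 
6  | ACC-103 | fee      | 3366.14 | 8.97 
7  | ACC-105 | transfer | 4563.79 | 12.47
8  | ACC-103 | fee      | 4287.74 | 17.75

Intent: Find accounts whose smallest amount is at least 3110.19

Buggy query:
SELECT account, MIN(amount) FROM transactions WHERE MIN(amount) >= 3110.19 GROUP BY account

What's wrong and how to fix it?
Bug: Aggregates like MIN are computed per group after WHERE runs

Fix: Use HAVING for the per-group MIN condition

Corrected query:
SELECT account, MIN(amount) FROM transactions GROUP BY account HAVING MIN(amount) >= 3110.19

Result:
account | MIN(amount)
--------+------------
ACC-103 | 3366.14    
ACC-104 | 3977.37    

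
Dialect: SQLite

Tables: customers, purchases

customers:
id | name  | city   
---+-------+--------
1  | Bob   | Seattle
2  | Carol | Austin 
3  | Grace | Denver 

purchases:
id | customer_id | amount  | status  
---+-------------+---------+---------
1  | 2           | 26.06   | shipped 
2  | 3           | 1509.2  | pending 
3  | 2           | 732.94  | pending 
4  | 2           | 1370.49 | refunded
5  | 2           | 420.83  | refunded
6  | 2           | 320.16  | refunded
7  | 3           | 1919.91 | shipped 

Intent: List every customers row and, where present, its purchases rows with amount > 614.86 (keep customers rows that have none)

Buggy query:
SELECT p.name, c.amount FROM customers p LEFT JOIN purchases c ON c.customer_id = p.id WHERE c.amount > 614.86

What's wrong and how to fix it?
Bug: A WHERE condition on the right-hand table after LEFT JOIN drops unmatched parents

Fix: Move the right-table condition into the ON clause so unmatched parents are kept

Corrected query:
SELECT p.name, c.amount FROM customers p LEFT JOIN purchases c ON c.customer_id = p.id AND c.amount > 614.86

Result:
name  | amount 
------+--------
Bob   | NULL   
Carol | 732.94 
Carol | 1370.49
Grace | 1509.2 
Grace | 1919.91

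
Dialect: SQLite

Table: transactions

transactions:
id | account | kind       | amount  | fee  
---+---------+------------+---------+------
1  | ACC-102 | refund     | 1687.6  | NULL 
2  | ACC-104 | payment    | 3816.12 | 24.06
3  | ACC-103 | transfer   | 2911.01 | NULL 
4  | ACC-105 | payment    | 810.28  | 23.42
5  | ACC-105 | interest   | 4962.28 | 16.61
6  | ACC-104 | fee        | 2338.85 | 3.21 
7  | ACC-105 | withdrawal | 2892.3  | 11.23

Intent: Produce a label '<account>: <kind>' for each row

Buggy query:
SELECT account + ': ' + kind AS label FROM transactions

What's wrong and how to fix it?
Bug: SQLite uses || for string concatenation; + coerces text to numbers (yielding 0)

Fix: Replace + with || to concatenate text

Corrected query:
SELECT account || ': ' || kind AS label FROM transactions

Result:
label              
-------------------
ACC-102: refund    
ACC-104: payment   
ACC-103: transfer  
ACC-105: payment   
ACC-105: interest  
ACC-104: fee       
ACC-105: withdrawal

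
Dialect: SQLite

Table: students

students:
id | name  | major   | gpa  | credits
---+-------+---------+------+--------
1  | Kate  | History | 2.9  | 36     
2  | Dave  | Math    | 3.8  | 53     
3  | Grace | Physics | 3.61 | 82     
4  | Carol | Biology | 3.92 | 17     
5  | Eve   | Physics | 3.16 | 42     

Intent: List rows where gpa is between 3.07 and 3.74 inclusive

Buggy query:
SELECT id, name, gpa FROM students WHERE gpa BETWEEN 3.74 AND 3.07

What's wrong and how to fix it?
Bug: The bounds are reversed; BETWEEN a AND b requires a <= b to match anything

Fix: Swap the bounds so the smaller value comes first

Corrected query:
SELECT id, name, gpa FROM students WHERE gpa BETWEEN 3.07 AND 3.74

Result:
id | name  | gpa 
---+-------+-----
3  | Grace | 3.61
5  | Eve   | 3.16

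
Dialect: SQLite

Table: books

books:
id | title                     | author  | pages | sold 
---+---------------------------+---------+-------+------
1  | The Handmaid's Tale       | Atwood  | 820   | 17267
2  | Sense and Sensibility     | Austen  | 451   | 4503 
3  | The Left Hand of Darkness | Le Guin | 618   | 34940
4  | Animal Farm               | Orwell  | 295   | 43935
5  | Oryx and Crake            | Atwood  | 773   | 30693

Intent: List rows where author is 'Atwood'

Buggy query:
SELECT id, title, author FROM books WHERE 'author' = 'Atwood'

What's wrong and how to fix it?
Bug: Single quotes denote string literals in SQL; the column name is being compared as a constant string

Fix: Reference the column as author without single quotes

Corrected query:
SELECT id, title, author FROM books WHERE author = 'Atwood'

Result:
id | title               | author
---+---------------------+-------
1  | The Handmaid's Tale | Atwood
5  | Oryx and Crake      | Atwood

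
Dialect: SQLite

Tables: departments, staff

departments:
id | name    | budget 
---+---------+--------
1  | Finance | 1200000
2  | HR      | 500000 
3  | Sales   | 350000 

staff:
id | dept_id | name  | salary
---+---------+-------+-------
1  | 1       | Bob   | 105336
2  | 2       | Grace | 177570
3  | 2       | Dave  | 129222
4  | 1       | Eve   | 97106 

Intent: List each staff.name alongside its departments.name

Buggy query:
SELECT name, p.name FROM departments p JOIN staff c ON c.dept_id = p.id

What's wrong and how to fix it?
Bug: Both tables have a 'name' column; the unqualified reference is ambiguous

Fix: Qualify the column with its table alias (c.name)

Corrected query:
SELECT c.name, p.name FROM departments p JOIN staff c ON c.dept_id = p.id

Result:
name  | name   
------+--------
Bob   | Finance
Grace | HR     
Dave  | HR     
Eve   | Finance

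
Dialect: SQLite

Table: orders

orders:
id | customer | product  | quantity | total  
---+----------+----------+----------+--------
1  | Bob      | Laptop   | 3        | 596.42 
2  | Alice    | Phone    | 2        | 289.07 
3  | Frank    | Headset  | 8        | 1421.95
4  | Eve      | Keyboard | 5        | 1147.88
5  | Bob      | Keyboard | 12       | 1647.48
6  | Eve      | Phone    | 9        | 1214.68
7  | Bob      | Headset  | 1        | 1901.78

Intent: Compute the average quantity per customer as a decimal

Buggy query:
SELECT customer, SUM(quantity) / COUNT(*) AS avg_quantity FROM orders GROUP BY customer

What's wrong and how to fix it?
Bug: SUM(quantity) and COUNT(*) are both integers; the division truncates the fractional part

Fix: Cast one side to REAL so the division keeps the fractional part

Corrected query:
SELECT customer, SUM(quantity) * 1.0 / COUNT(*) AS avg_quantity FROM orders GROUP BY customer

Result:
customer | avg_quantity
---------+-------------
Alice    | 2           
Bob      | 5.333333    
Eve      | 7           
Frank    | 8           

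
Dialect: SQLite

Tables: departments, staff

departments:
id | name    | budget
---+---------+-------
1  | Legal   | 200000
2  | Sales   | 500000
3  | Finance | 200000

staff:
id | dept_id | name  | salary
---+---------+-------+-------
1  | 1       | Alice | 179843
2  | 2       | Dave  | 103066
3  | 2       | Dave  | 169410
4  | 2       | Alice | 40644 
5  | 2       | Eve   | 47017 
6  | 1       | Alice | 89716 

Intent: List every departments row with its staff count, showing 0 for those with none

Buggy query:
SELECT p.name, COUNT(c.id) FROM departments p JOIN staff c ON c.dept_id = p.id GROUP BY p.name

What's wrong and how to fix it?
Bug: INNER JOIN drops departments rows that have no matching staff rows

Fix: Switch to LEFT JOIN to retain unmatched parent rows

Corrected query:
SELECT p.name, COUNT(c.id) FROM departments p LEFT JOIN staff c ON c.dept_id = p.id GROUP BY p.name

Result:
name    | COUNT(c.id)
--------+------------
Finance | 0          
Legal   | 2          
Sales   | 4          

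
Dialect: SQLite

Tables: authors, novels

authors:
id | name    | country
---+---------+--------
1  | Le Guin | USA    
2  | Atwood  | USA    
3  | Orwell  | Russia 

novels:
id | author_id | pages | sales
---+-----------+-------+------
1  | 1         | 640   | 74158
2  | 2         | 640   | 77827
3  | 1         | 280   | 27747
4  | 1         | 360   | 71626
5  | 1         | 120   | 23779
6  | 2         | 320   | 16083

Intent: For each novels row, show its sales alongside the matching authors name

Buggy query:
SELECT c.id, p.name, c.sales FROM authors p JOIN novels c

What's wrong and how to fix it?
Bug: JOIN with no ON clause produces a cartesian product; every novels row pairs with every authors row

Fix: Add ON c.author_id = p.id to the JOIN

Corrected query:
SELECT c.id, p.name, c.sales FROM authors p JOIN novels c ON c.author_id = p.id

Result:
id | name    | sales
---+---------+------
1  | Le Guin | 74158
2  | Atwood  | 77827
3  | Le Guin | 27747
4  | Le Guin | 71626
5  | Le Guin | 23779
6  | Atwood  | 16083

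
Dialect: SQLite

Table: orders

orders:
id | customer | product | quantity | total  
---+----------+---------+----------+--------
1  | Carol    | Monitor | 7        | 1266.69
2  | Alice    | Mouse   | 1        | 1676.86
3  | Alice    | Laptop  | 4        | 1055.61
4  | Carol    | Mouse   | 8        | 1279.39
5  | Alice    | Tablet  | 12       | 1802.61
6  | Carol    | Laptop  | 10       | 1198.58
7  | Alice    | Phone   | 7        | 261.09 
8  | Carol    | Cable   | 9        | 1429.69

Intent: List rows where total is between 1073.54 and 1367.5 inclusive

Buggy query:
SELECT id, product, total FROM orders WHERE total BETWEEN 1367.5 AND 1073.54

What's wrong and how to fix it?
Bug: The bounds are reversed; BETWEEN a AND b requires a <= b to match anything

Fix: Write BETWEEN 1073.54 AND 1367.5

Corrected query:
SELECT id, product, total FROM orders WHERE total BETWEEN 1073.54 AND 1367.5

Result:
id | product | total  
---+---------+--------
1  | Monitor | 1266.69
4  | Mouse   | 1279.39
6  | Laptop  | 1198.58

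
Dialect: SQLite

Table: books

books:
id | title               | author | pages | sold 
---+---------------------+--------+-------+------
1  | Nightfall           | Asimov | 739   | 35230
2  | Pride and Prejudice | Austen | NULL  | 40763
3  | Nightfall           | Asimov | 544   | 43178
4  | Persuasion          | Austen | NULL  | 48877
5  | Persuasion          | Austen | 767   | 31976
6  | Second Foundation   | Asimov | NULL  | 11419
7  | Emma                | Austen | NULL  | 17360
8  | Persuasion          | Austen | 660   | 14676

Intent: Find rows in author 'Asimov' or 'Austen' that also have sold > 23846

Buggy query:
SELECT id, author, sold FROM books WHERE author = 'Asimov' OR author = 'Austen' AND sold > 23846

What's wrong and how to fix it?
Bug: AND binds tighter than OR, so this parses as author = 'Asimov' OR (author = 'Austen' AND sold > 23846)

Fix: Add parentheses around the OR so the AND applies to both alternatives

Corrected query:
SELECT id, author, sold FROM books WHERE (author = 'Asimov' OR author = 'Austen') AND sold > 23846

Result:
id | author | sold 
---+--------+------
1  | Asimov | 35230
2  | Austen | 40763
3  | Asimov | 43178
4  | Austen | 48877
5  | Austen | 31976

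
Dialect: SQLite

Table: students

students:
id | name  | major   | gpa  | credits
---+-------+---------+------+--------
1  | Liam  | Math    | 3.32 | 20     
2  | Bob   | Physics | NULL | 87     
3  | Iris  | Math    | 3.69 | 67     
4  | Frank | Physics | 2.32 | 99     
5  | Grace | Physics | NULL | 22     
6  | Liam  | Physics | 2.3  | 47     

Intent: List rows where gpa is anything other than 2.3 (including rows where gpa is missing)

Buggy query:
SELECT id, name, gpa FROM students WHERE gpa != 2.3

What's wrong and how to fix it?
Bug: Inequality against NULL is unknown, not true; rows with NULL are dropped

Fix: Add an explicit OR gpa IS NULL to include the missing-value rows

Corrected query:
SELECT id, name, gpa FROM students WHERE gpa != 2.3 OR gpa IS NULL

Result:
id | name  | gpa 
---+-------+-----
1  | Liam  | 3.32
2  | Bob   | NULL
3  | Iris  | 3.69
4  | Frank | 2.32
5  | Grace | NULL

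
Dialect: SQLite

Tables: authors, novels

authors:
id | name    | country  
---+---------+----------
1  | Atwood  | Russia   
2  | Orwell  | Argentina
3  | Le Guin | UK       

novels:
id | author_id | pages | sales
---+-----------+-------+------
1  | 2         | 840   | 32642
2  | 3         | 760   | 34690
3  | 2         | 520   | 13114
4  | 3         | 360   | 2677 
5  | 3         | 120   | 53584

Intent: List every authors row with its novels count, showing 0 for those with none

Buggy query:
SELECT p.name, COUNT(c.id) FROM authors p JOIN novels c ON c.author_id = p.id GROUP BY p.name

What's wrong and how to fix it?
Bug: An inner join excludes parents with zero children

Fix: Switch to LEFT JOIN to retain unmatched parent rows

Corrected query:
SELECT p.name, COUNT(c.id) FROM authors p LEFT JOIN novels c ON c.author_id = p.id GROUP BY p.name

Result:
name    | COUNT(c.id)
--------+------------
Atwood  | 0          
Le Guin | 3          
Orwell  | 2          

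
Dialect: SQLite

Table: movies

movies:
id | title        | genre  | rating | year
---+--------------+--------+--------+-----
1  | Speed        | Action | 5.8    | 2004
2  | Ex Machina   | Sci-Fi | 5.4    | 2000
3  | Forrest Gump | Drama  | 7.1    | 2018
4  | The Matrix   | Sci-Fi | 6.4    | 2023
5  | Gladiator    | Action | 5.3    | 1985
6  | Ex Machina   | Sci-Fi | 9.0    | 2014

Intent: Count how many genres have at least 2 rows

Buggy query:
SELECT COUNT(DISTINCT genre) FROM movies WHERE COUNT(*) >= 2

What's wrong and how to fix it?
Bug: COUNT(*) cannot appear in WHERE; the per-group count doesn't exist yet

Fix: Group first with HAVING COUNT(*) >= 2, then COUNT the resulting groups

Corrected query:
SELECT COUNT(*) FROM (SELECT genre FROM movies GROUP BY genre HAVING COUNT(*) >= 2)

Result:
COUNT(*)
--------
2       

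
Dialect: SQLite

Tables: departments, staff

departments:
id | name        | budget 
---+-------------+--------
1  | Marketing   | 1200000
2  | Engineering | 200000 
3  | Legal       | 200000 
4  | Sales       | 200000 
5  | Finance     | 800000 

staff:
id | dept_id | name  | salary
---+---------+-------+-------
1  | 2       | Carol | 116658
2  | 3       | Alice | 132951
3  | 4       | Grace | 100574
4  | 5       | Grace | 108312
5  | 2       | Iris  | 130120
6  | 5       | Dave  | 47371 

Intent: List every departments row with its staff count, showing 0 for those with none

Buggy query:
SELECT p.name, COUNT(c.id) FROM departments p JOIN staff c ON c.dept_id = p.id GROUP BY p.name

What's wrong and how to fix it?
Bug: An inner join excludes parents with zero children

Fix: Switch to LEFT JOIN to retain unmatched parent rows

Corrected query:
SELECT p.name, COUNT(c.id) FROM departments p LEFT JOIN staff c ON c.dept_id = p.id GROUP BY p.name

Result:
name        | COUNT(c.id)
------------+------------
Engineering | 2          
Finance     | 2          
Legal       | 1          
Marketing   | 0          
Sales       | 1          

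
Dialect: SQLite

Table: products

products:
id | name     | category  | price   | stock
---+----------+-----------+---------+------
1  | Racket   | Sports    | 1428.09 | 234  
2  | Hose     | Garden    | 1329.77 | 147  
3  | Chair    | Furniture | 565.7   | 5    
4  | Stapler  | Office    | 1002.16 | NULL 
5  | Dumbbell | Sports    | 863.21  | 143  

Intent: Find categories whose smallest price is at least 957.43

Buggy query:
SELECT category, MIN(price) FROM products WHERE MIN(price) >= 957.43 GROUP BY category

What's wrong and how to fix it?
Bug: MIN() in WHERE is a misuse of aggregate

Fix: Replace WHERE with HAVING after the GROUP BY

Corrected query:
SELECT category, MIN(price) FROM products GROUP BY category HAVING MIN(price) >= 957.43

Result:
category | MIN(price)
---------+-----------
Garden   | 1329.77   
Office   | 1002.16   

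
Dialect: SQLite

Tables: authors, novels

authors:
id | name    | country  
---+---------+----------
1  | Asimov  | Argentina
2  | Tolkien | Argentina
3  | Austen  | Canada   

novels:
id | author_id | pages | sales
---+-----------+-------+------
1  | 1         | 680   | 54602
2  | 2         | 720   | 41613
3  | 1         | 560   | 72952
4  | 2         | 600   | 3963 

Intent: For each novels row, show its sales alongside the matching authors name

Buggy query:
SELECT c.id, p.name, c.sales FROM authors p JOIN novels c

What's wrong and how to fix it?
Bug: Missing join condition: each novels row is matched to all authors rows instead of just its own

Fix: Add ON c.author_id = p.id to the JOIN

Corrected query:
SELECT c.id, p.name, c.sales FROM authors p JOIN novels c ON c.author_id = p.id

Result:
id | name    | sales
---+---------+------
1  | Asimov  | 54602
2  | Tolkien | 41613
3  | Asimov  | 72952
4  | Tolkien | 3963 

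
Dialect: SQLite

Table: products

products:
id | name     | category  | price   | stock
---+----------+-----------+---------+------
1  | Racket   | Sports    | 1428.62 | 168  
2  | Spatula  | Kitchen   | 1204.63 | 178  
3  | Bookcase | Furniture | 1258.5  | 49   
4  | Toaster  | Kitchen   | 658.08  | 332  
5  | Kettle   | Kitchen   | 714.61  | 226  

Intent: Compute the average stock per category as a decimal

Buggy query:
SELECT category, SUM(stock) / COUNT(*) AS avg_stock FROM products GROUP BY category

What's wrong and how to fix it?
Bug: SUM(stock) and COUNT(*) are both integers; the division truncates the fractional part

Fix: Multiply by 1.0 (or CAST to REAL) to force floating-point division

Corrected query:
SELECT category, SUM(stock) * 1.0 / COUNT(*) AS avg_stock FROM products GROUP BY category

Result:
category  | avg_stock 
----------+-----------
Furniture | 49        
Kitchen   | 245.333333
Sports    | 168       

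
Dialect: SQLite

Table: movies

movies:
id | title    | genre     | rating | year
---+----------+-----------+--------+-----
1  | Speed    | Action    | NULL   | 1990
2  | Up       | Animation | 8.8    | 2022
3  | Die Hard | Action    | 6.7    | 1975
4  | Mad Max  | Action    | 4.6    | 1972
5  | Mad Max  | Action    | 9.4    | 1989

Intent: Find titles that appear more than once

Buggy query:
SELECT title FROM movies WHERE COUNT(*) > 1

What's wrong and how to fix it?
Bug: WHERE can't reference COUNT(*); aggregates are computed after WHERE

Fix: GROUP BY title, then filter groups with HAVING COUNT(*) > 1

Corrected query:
SELECT title FROM movies GROUP BY title HAVING COUNT(*) > 1

Result:
title  
-------
Mad Max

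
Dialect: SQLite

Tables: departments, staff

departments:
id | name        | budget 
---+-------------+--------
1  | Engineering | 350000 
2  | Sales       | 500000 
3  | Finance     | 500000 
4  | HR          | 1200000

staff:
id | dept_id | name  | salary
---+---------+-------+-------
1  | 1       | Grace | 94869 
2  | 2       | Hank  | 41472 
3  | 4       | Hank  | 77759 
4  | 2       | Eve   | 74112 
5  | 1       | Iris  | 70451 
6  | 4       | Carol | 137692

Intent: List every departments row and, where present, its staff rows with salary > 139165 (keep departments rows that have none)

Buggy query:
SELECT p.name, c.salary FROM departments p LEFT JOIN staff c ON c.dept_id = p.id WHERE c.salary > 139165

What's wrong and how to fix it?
Bug: A WHERE condition on the right-hand table after LEFT JOIN drops unmatched parents

Fix: Move the right-table condition into the ON clause so unmatched parents are kept

Corrected query:
SELECT p.name, c.salary FROM departments p LEFT JOIN staff c ON c.dept_id = p.id AND c.salary > 139165

Result:
name        | salary
------------+-------
Engineering | NULL  
Sales       | NULL  
Finance     | NULL  
HR          | NULL  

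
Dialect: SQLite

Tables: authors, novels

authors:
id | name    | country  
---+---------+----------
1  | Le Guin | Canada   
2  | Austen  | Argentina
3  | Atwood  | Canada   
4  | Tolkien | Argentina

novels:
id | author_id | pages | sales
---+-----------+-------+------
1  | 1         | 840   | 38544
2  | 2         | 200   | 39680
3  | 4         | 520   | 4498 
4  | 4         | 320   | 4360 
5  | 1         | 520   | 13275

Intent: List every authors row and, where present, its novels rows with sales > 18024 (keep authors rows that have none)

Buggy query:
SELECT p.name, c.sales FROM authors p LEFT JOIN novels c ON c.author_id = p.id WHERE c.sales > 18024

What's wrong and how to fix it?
Bug: Filtering c.sales in WHERE discards the NULL rows produced by LEFT JOIN, turning it into an inner join

Fix: Move the right-table condition into the ON clause so unmatched parents are kept

Corrected query:
SELECT p.name, c.sales FROM authors p LEFT JOIN novels c ON c.author_id = p.id AND c.sales > 18024

Result:
name    | sales
--------+------
Le Guin | 38544
Austen  | 39680
Atwood  | NULL 
Tolkien | NULL 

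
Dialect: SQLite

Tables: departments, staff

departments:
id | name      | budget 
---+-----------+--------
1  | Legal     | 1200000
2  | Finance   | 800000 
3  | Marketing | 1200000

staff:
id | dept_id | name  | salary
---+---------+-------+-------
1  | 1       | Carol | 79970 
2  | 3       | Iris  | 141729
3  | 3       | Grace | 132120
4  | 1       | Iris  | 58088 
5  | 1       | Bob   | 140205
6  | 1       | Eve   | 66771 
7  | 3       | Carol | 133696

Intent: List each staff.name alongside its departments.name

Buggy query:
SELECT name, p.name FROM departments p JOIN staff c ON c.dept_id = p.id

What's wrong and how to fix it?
Bug: 'name' exists in both joined tables, so the database can't tell which one is meant

Fix: Prefix ambiguous columns with the table alias

Corrected query:
SELECT c.name, p.name FROM departments p JOIN staff c ON c.dept_id = p.id

Result:
name  | name     
------+----------
Carol | Legal    
Iris  | Marketing
Grace | Marketing
Iris  | Legal    
Bob   | Legal    
Eve   | Legal    
Carol | Marketing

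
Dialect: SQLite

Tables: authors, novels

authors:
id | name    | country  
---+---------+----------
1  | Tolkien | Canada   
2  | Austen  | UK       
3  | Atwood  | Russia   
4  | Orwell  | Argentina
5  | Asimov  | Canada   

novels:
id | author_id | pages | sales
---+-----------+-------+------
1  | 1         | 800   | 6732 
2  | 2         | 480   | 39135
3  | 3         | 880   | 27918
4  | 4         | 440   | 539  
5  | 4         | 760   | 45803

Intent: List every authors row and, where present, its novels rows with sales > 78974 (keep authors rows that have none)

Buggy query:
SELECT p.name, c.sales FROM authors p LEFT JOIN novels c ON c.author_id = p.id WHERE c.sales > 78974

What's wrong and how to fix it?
Bug: Filtering c.sales in WHERE discards the NULL rows produced by LEFT JOIN, turning it into an inner join

Fix: Move the right-table condition into the ON clause so unmatched parents are kept

Corrected query:
SELECT p.name, c.sales FROM authors p LEFT JOIN novels c ON c.author_id = p.id AND c.sales > 78974

Result:
name    | sales
--------+------
Tolkien | NULL 
Austen  | NULL 
Atwood  | NULL 
Orwell  | NULL 
Asimov  | NULL 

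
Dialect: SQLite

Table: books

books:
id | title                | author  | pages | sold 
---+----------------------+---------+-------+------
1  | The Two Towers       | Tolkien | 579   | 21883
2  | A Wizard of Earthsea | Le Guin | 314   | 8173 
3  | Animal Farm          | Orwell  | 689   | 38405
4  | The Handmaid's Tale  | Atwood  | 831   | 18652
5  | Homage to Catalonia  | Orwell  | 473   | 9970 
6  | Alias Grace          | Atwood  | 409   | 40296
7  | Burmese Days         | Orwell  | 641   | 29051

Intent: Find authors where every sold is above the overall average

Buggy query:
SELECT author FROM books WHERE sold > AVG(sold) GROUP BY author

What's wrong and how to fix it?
Bug: AVG() is an aggregate; it can't sit directly in WHERE

Fix: Use a subquery for AVG and a HAVING MIN(...) filter so the condition holds for every row in the group

Corrected query:
SELECT author FROM books GROUP BY author HAVING MIN(sold) > (SELECT AVG(sold) FROM books)

Result:
(no rows)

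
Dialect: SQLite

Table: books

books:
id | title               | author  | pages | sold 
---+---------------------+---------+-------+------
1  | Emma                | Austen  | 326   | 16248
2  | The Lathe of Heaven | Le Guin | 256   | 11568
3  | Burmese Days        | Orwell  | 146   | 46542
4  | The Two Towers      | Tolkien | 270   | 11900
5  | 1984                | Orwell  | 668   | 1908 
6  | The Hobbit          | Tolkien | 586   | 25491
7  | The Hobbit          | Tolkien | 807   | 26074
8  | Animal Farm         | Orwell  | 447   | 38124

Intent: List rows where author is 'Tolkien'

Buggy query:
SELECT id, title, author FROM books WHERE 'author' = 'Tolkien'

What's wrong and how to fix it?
Bug: Single quotes denote string literals in SQL; the column name is being compared as a constant string

Fix: Reference the column as author without single quotes

Corrected query:
SELECT id, title, author FROM books WHERE author = 'Tolkien'

Result:
id | title          | author 
---+----------------+--------
4  | The Two Towers | Tolkien
6  | The Hobbit     | Tolkien
7  | The Hobbit     | Tolkien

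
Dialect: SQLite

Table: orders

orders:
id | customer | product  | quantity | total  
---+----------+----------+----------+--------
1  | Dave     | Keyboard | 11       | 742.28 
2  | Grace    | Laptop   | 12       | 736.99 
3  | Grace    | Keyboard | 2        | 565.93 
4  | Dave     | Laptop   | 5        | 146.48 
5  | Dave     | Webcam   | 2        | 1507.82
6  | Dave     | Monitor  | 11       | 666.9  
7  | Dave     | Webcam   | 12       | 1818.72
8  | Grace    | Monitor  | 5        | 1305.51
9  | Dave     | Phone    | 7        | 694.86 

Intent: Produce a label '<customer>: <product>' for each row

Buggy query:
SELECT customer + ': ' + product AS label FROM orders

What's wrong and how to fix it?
Bug: '+' is numeric addition; on text columns SQLite converts them to 0 instead of concatenating

Fix: Replace + with || to concatenate text

Corrected query:
SELECT customer || ': ' || product AS label FROM orders

Result:
label          
---------------
Dave: Keyboard 
Grace: Laptop  
Grace: Keyboard
Dave: Laptop   
Dave: Webcam   
Dave: Monitor  
Dave: Webcam   
Grace: Monitor 
Dave: Phone    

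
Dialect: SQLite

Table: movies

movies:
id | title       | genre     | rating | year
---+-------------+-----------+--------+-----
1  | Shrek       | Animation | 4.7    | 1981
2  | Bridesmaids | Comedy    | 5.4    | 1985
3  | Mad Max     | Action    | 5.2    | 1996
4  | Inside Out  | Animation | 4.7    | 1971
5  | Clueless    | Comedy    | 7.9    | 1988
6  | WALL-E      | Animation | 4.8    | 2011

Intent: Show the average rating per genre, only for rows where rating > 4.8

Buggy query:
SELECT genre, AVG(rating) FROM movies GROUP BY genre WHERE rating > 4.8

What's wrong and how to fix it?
Bug: Row-level WHERE must come before GROUP BY in the clause order

Fix: Move the WHERE clause before GROUP BY

Corrected query:
SELECT genre, AVG(rating) FROM movies WHERE rating > 4.8 GROUP BY genre

Result:
genre  | AVG(rating)
-------+------------
Action | 5.2        
Comedy | 6.65       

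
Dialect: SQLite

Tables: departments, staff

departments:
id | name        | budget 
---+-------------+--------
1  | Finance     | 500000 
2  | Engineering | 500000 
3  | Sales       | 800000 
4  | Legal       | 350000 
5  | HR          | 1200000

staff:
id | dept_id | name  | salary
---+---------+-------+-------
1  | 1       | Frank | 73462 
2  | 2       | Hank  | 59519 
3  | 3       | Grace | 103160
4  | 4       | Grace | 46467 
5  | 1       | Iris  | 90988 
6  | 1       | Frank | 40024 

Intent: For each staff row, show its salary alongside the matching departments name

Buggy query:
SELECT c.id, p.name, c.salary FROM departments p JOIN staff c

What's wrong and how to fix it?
Bug: Missing join condition: each staff row is matched to all departments rows instead of just its own

Fix: Add ON c.dept_id = p.id to the JOIN

Corrected query:
SELECT c.id, p.name, c.salary FROM departments p JOIN staff c ON c.dept_id = p.id

Result:
id | name        | salary
---+-------------+-------
1  | Finance     | 73462 
2  | Engineering | 59519 
3  | Sales       | 103160
4  | Legal       | 46467 
5  | Finance     | 90988 
6  | Finance     | 40024 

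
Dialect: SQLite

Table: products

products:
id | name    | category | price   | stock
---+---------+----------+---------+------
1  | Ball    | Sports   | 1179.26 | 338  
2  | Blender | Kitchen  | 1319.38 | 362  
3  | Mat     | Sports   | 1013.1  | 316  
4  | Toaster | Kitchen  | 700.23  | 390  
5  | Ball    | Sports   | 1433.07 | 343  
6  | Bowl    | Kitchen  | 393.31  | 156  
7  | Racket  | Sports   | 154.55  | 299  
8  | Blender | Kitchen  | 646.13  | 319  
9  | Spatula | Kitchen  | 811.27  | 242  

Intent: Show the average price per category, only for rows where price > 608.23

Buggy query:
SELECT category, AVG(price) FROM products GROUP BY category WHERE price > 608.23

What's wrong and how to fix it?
Bug: Row-level WHERE must come before GROUP BY in the clause order

Fix: Move the WHERE clause before GROUP BY

Corrected query:
SELECT category, AVG(price) FROM products WHERE price > 608.23 GROUP BY category

Result:
category | AVG(price) 
---------+------------
Kitchen  | 869.2525   
Sports   | 1208.476667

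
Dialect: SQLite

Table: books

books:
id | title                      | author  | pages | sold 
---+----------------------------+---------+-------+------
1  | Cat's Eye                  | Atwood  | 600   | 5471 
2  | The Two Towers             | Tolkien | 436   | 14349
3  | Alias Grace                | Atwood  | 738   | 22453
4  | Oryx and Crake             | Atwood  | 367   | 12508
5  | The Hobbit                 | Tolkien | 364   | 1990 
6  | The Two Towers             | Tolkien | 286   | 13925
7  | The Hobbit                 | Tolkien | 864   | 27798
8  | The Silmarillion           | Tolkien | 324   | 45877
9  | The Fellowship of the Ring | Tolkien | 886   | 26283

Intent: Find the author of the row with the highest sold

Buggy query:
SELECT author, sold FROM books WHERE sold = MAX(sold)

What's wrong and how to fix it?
Bug: MAX(sold) is an aggregate and cannot be used directly in WHERE

Fix: Use a subquery: WHERE sold = (SELECT MAX(sold) FROM books)

Corrected query:
SELECT author, sold FROM books WHERE sold = (SELECT MAX(sold) FROM books)

Result:
author  | sold 
--------+------
Tolkien | 45877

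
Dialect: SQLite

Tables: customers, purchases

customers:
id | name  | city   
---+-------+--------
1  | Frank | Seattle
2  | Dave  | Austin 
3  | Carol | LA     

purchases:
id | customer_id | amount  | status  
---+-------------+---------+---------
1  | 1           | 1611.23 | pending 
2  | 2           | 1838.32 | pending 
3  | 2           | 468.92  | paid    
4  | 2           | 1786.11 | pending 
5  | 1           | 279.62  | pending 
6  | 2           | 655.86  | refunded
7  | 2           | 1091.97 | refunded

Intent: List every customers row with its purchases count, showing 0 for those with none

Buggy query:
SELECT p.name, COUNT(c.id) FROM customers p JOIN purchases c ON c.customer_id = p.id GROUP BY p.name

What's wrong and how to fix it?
Bug: An inner join excludes parents with zero children

Fix: Use LEFT JOIN so parents without children still appear (COUNT(c.id) gives 0)

Corrected query:
SELECT p.name, COUNT(c.id) FROM customers p LEFT JOIN purchases c ON c.customer_id = p.id GROUP BY p.name

Result:
name  | COUNT(c.id)
------+------------
Carol | 0          
Dave  | 5          
Frank | 2          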